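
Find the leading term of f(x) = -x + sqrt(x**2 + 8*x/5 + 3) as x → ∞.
4/5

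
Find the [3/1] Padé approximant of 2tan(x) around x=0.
2*x*(x**2 + 3)/3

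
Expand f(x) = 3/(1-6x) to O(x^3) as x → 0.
3 + 18*x + 108*x**2 + O(x**3)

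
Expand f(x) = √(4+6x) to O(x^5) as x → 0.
2 + 3*x/2 - 9*x**2/16 + 27*x**3/64 - 405*x**4/1024 + O(x**5)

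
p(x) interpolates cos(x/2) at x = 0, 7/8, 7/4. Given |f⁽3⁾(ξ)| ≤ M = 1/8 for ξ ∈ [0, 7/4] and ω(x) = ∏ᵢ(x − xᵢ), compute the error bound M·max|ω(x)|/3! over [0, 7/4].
343*sqrt(3)/110592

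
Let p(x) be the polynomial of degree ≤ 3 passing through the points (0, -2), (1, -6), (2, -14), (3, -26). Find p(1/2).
-7/2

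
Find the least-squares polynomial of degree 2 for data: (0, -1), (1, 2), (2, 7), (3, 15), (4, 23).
-8/7 + (167/70)x + (13/14)x²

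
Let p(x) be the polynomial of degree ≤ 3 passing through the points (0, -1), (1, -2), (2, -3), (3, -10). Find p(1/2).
-15/8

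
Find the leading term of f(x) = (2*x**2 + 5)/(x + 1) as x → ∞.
2*x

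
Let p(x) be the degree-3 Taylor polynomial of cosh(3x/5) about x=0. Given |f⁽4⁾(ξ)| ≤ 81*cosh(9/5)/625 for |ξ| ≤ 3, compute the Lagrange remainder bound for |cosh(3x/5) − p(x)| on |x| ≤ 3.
2187*cosh(9/5)/5000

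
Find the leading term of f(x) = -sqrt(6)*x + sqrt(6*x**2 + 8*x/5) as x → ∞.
2*sqrt(6)/15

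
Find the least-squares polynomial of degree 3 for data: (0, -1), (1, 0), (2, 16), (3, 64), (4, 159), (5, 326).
-26/21 + (79/63)x + (-103/42)x² + (55/18)x³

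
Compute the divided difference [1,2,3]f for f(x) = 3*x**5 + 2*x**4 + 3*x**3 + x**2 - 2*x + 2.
339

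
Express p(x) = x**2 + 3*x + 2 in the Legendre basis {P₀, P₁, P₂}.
(7/3)P₀ + (3)P₁ + (2/3)P₂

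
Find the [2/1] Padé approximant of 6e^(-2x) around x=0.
(4*x**2 - 8*x + 6)/(2*x/3 + 1)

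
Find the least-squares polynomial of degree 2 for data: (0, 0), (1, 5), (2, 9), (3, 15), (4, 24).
3/7 + (103/35)x + (5/7)x²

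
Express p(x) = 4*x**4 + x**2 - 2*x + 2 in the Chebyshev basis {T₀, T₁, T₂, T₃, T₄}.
(4)T₀ + (-2)T₁ + (5/2)T₂ + (1/2)T₄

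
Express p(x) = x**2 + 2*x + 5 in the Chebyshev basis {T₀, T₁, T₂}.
(11/2)T₀ + (2)T₁ + (1/2)T₂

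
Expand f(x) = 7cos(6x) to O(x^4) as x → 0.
7 - 126*x**2 + O(x**4)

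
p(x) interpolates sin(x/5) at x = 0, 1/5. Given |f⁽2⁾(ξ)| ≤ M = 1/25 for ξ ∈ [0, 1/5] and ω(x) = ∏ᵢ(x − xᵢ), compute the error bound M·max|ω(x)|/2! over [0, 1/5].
1/5000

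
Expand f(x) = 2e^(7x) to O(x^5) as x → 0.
2 + 14*x + 49*x**2 + 343*x**3/3 + 2401*x**4/12 + O(x**5)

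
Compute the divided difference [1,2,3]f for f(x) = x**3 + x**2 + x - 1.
7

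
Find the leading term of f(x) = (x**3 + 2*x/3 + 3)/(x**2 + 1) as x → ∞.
x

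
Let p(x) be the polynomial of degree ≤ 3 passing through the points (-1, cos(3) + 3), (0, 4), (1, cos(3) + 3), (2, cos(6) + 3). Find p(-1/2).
cos(6)/16 + 63/16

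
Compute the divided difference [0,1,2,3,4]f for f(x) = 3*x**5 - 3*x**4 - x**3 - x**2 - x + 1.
27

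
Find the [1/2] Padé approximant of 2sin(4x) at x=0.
8*x/(8*x**2/3 + 1)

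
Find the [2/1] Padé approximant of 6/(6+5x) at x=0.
1/(5*x/6 + 1)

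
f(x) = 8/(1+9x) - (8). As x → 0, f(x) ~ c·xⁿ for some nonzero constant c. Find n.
1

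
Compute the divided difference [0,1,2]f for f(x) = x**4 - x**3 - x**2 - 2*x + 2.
3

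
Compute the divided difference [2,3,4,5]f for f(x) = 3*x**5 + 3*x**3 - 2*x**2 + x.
378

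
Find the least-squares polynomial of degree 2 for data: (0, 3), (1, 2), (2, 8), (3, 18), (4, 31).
18/7 + (-68/35)x + (16/7)x²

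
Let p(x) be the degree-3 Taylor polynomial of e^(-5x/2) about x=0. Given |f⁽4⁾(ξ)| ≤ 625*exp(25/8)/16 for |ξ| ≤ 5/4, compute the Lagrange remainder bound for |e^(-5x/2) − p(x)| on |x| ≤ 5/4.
390625*exp(25/8)/98304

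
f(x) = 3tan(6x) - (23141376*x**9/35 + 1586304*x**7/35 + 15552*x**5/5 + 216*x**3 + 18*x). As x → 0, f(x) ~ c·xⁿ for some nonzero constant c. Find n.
11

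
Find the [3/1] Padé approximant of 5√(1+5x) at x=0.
(-625*x**3/64 + 375*x**2/16 + 225*x/8 + 5)/(25*x/8 + 1)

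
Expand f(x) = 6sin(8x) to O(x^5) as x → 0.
48*x - 512*x**3 + O(x**5)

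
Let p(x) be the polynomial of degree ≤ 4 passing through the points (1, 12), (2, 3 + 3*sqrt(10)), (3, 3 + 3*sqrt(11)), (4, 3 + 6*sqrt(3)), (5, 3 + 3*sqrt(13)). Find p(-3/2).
-6435*sqrt(10)/32 - 4095*sqrt(3)/16 + 3465*sqrt(13)/128 + 27411/128 + 15015*sqrt(11)/64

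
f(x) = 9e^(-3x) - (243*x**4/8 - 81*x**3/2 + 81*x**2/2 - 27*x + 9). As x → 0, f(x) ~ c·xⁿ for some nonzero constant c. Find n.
5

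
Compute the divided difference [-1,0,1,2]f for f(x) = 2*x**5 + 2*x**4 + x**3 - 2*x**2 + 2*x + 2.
15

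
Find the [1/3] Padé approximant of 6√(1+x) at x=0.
(21*x/4 + 6)/(x**3/64 - x**2/16 + 3*x/8 + 1)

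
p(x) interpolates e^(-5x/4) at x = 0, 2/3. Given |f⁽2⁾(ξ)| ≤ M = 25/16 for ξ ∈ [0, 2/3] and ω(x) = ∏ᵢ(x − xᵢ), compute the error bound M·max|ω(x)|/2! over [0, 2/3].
25/288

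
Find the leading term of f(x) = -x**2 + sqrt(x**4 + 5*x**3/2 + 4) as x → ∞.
5*x/4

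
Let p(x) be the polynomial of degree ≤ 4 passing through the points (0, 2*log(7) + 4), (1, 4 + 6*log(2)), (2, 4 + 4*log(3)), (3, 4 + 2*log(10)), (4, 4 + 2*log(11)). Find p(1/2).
4 + log(128*11**(59/64)*3**(13/16)*5**(7/16)*7**(35/64)/297)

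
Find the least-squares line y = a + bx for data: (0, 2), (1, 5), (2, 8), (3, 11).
a = 2, b = 3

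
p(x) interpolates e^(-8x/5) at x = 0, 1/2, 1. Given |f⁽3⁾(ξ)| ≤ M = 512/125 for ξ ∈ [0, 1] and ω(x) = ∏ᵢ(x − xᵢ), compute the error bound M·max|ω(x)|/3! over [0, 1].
64*sqrt(3)/3375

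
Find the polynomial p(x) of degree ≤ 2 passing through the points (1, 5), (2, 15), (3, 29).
2*x**2 + 4*x - 1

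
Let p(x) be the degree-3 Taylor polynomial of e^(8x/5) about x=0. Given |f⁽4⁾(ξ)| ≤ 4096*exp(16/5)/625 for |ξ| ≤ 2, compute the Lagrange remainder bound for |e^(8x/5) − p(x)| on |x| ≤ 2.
8192*exp(16/5)/1875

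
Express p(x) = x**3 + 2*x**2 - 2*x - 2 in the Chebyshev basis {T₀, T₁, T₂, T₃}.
-T₀ + (-5/4)T₁ + T₂ + (1/4)T₃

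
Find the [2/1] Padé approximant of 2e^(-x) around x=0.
(x**2/3 - 4*x/3 + 2)/(x/3 + 1)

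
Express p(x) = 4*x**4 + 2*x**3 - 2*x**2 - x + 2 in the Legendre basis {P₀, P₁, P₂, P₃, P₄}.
(32/15)P₀ + (1/5)P₁ + (20/21)P₂ + (4/5)P₃ + (32/35)P₄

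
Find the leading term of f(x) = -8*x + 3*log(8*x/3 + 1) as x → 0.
-32*x**2/3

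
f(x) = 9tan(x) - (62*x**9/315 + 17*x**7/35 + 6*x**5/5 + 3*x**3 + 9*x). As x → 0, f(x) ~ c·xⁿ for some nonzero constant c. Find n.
11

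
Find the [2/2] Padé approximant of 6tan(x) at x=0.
6*x/(1 - x**2/3)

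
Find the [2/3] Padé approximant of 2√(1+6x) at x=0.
(63*x**2/2 + 84*x/5 + 2)/(-27*x**3/20 + 81*x**2/20 + 27*x/5 + 1)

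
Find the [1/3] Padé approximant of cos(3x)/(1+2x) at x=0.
(1 - 15*x/8)/(9*x**3/16 + 3*x**2/4 + x/8 + 1)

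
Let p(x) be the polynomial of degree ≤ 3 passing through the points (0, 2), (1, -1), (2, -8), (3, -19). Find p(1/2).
1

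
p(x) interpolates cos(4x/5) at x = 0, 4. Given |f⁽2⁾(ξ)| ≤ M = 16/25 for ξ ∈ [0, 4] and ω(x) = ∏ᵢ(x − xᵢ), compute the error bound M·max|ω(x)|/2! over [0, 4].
32/25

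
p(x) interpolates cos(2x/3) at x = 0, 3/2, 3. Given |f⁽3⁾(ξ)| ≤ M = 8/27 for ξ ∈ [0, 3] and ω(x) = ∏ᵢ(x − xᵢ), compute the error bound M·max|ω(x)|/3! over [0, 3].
sqrt(3)/27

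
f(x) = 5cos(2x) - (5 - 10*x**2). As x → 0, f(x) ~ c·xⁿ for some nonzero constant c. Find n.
4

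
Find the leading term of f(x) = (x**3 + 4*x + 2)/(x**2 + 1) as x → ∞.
x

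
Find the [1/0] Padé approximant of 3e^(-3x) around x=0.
3 - 9*x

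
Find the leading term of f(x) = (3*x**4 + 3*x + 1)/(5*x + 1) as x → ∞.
3*x**3/5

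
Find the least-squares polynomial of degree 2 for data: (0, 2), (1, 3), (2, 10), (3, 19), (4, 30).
54/35 + (32/35)x + (11/7)x²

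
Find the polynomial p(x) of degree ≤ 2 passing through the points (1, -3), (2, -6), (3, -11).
-x**2 - 2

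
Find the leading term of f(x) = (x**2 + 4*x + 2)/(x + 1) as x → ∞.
x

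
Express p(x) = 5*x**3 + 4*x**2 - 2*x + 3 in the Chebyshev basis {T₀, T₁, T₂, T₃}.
(5)T₀ + (7/4)T₁ + (2)T₂ + (5/4)T₃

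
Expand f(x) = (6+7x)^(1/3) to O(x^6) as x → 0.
6**(1/3) + 7*6**(1/3)*x/18 - 49*6**(1/3)*x**2/324 + 1715*6**(1/3)*x**3/17496 - 12005*6**(1/3)*x**4/157464 + 184877*6**(1/3)*x**5/2834352 + O(x**6)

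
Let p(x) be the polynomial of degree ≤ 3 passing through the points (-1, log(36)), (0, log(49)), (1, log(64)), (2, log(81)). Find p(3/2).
log(96*2**(3/4)*21**(3/8)/7)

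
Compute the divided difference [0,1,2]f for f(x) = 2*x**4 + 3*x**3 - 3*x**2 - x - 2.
20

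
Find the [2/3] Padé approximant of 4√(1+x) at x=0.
(7*x**2/4 + 28*x/5 + 4)/(-x**3/160 + 9*x**2/80 + 9*x/10 + 1)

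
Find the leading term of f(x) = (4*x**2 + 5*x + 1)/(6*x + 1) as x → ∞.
2*x/3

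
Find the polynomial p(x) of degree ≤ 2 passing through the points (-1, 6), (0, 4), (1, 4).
x**2 - x + 4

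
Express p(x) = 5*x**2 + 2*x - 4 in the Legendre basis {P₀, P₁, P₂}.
(-7/3)P₀ + (2)P₁ + (10/3)P₂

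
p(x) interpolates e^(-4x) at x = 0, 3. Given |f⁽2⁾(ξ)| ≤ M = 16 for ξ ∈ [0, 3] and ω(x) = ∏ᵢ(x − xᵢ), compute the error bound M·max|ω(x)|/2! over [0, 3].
18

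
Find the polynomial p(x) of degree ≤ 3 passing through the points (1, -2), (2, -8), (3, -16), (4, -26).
-x**2 - 3*x + 2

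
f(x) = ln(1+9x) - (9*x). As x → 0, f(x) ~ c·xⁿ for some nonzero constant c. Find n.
2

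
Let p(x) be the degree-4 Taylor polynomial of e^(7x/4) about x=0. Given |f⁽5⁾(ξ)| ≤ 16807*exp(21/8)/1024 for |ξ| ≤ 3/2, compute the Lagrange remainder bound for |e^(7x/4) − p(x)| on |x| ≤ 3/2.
1361367*exp(21/8)/1310720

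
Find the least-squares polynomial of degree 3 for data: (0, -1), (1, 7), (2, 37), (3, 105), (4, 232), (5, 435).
-15/14 + (341/84)x + (17/14)x² + (37/12)x³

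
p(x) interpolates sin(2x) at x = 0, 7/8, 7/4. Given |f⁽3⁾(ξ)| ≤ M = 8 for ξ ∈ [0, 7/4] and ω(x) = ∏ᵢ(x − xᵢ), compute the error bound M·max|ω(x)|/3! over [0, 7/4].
343*sqrt(3)/1728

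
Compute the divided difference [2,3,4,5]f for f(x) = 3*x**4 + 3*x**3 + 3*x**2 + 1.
45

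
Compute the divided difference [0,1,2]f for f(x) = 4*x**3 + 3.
12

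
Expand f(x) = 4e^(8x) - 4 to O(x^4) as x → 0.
32*x + 128*x**2 + 1024*x**3/3 + O(x**4)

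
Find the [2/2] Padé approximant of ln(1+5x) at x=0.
5*x*(5*x + 2)/(2*(25*x**2/6 + 5*x + 1))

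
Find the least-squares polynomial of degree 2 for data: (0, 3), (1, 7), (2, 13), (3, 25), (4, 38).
106/35 + (68/35)x + (12/7)x²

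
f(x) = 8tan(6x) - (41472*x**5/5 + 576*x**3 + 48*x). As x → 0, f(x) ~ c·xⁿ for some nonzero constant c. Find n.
7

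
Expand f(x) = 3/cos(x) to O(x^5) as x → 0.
3 + 3*x**2/2 + 5*x**4/8 + O(x**5)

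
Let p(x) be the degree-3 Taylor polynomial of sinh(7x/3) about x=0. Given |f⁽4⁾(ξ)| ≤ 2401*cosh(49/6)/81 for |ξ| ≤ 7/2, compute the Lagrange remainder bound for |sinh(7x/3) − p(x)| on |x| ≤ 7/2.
5764801*cosh(49/6)/31104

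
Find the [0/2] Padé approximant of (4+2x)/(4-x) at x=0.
1/(3*x**2/8 - 3*x/4 + 1)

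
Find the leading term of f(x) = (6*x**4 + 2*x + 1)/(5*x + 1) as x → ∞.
6*x**3/5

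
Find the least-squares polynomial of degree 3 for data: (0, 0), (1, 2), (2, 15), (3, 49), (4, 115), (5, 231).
-11/42 + (695/252)x + (-157/84)x² + (19/9)x³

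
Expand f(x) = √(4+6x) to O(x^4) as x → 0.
2 + 3*x/2 - 9*x**2/16 + 27*x**3/64 + O(x**4)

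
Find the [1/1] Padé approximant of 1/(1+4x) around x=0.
1/(4*x + 1)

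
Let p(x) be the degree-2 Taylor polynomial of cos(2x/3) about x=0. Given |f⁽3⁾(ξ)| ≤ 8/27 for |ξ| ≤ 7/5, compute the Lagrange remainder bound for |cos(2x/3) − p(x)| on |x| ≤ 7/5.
1372/10125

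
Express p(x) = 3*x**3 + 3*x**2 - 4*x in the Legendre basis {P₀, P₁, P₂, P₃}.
P₀ + (-11/5)P₁ + (2)P₂ + (6/5)P₃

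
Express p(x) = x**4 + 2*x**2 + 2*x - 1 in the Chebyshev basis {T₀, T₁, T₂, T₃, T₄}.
(3/8)T₀ + (2)T₁ + (3/2)T₂ + (1/8)T₄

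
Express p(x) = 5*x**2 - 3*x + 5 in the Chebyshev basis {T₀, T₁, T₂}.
(15/2)T₀ + (-3)T₁ + (5/2)T₂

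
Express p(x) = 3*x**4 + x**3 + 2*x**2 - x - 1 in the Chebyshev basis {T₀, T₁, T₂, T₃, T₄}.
(9/8)T₀ + (-1/4)T₁ + (5/2)T₂ + (1/4)T₃ + (3/8)T₄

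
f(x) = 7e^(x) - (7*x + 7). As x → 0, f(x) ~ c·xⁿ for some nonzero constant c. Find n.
2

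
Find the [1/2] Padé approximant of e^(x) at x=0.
(x/3 + 1)/(x**2/6 - 2*x/3 + 1)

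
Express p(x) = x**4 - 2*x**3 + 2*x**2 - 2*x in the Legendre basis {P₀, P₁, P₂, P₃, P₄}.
(13/15)P₀ + (-16/5)P₁ + (40/21)P₂ + (-4/5)P₃ + (8/35)P₄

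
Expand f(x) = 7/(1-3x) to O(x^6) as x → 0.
7 + 21*x + 63*x**2 + 189*x**3 + 567*x**4 + 1701*x**5 + O(x**6)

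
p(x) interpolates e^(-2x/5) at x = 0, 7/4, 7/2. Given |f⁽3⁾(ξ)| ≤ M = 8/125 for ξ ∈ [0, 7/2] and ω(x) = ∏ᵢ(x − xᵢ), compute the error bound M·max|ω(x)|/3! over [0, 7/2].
343*sqrt(3)/27000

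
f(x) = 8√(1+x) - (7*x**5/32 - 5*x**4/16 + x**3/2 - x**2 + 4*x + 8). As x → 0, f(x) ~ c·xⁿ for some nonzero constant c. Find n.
6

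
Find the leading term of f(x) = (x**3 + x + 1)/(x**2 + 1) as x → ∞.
x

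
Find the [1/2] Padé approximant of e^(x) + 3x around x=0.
(361*x/93 + 1)/(-5*x**2/186 - 11*x/93 + 1)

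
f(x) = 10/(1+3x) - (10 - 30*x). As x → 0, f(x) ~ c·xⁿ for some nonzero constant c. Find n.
2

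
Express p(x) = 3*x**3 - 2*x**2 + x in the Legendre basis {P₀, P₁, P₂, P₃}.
(-2/3)P₀ + (14/5)P₁ + (-4/3)P₂ + (6/5)P₃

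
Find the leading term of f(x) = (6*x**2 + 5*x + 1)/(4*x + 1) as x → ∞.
3*x/2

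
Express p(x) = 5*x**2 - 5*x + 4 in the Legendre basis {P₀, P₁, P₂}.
(17/3)P₀ + (-5)P₁ + (10/3)P₂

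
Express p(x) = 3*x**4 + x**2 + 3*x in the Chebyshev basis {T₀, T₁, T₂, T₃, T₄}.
(13/8)T₀ + (3)T₁ + (2)T₂ + (3/8)T₄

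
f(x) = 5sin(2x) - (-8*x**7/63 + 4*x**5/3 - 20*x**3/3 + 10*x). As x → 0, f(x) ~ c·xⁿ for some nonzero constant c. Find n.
9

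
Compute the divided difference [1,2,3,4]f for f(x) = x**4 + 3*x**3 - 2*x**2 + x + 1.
13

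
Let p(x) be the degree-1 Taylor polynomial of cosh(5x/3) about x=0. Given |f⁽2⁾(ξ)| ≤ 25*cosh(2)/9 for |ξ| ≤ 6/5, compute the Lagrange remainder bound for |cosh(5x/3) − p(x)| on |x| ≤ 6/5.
2*cosh(2)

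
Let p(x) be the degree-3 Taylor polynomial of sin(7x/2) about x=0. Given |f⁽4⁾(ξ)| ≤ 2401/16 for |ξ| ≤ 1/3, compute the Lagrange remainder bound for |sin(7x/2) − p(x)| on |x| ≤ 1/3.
2401/31104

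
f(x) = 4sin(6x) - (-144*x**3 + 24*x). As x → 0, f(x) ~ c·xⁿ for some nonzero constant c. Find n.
5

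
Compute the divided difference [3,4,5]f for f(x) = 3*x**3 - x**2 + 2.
35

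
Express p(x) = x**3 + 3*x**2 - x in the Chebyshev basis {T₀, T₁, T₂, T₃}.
(3/2)T₀ + (-1/4)T₁ + (3/2)T₂ + (1/4)T₃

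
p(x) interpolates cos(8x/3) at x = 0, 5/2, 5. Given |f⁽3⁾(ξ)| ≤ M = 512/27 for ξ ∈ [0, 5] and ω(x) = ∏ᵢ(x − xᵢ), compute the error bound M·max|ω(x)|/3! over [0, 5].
8000*sqrt(3)/729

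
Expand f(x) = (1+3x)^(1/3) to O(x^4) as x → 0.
1 + x - x**2 + 5*x**3/3 + O(x**4)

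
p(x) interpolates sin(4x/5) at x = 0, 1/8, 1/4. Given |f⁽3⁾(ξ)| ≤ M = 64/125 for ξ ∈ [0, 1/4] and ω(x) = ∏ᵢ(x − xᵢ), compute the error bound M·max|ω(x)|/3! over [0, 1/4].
sqrt(3)/27000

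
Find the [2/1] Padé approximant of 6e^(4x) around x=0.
(16*x**2 + 16*x + 6)/(1 - 4*x/3)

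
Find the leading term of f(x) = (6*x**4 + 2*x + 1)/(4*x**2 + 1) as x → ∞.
3*x**2/2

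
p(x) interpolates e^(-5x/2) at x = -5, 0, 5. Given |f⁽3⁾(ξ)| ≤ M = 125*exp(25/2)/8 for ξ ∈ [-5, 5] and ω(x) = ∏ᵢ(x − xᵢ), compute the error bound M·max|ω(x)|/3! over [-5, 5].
15625*sqrt(3)*exp(25/2)/216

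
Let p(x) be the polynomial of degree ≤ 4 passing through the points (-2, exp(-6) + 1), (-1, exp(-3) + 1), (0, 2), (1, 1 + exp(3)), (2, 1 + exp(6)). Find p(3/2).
(-5 + 28*exp(3) + (58 + 140*exp(3) + 35*exp(6))*exp(6))*exp(-6)/128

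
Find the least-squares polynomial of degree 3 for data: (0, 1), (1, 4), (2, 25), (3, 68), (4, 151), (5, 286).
40/63 + (713/378)x + (83/126)x² + (56/27)x³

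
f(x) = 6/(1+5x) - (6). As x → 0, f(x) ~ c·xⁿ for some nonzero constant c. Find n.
1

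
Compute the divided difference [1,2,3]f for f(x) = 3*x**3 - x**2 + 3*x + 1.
17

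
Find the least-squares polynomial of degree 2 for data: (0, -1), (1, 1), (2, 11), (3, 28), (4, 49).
-48/35 + (-11/70)x + (45/14)x²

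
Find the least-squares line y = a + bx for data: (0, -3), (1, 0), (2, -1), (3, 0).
a = -11/5, b = 4/5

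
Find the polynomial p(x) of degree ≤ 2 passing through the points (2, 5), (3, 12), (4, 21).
x**2 + 2*x - 3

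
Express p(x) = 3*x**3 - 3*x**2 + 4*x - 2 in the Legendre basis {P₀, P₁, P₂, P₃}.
(-3)P₀ + (29/5)P₁ + (-2)P₂ + (6/5)P₃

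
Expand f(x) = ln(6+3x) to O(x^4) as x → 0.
log(6) + x/2 - x**2/8 + x**3/24 + O(x**4)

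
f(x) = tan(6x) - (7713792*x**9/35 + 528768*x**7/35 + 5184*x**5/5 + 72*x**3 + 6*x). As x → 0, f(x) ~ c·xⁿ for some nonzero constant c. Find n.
11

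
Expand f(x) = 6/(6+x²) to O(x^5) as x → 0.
1 - x**2/6 + x**4/36 + O(x**5)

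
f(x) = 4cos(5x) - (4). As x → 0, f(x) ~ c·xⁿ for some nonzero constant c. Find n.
2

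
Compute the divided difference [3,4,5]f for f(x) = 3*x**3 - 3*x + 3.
36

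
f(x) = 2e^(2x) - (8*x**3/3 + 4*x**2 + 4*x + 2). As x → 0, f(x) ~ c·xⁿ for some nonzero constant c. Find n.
4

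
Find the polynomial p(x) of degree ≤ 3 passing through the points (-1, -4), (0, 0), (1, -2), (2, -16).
-x**3 - 3*x**2 + 2*x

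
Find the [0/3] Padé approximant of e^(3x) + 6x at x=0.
1/(-1305*x**3/2 + 153*x**2/2 - 9*x + 1)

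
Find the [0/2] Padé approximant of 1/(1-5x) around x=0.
1/(1 - 5*x)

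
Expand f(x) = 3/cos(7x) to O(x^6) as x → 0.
3 + 147*x**2/2 + 12005*x**4/8 + O(x**6)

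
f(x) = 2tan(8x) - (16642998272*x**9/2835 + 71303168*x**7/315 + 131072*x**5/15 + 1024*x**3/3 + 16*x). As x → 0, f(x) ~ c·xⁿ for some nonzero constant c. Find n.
11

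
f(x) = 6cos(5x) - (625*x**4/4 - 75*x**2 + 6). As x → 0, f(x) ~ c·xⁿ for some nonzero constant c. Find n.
6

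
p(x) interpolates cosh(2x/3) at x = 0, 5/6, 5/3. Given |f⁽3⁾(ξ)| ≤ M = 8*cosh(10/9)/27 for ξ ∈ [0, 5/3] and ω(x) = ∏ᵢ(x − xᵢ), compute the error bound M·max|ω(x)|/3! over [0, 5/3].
125*sqrt(3)*cosh(10/9)/19683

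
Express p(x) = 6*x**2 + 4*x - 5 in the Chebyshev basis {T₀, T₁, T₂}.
(-2)T₀ + (4)T₁ + (3)T₂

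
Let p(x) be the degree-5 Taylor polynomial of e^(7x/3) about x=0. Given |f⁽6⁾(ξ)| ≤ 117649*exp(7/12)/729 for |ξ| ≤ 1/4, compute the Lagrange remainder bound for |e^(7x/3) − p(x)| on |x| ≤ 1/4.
117649*exp(7/12)/2149908480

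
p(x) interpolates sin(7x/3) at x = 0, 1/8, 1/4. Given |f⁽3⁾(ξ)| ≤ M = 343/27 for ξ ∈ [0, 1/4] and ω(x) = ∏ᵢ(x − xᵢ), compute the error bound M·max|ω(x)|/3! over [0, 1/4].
343*sqrt(3)/373248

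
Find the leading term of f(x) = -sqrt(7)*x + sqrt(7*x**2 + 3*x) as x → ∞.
3*sqrt(7)/14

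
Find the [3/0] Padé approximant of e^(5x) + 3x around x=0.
125*x**3/6 + 25*x**2/2 + 8*x + 1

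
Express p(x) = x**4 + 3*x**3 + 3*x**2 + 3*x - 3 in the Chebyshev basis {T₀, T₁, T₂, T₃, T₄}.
(-9/8)T₀ + (21/4)T₁ + (2)T₂ + (3/4)T₃ + (1/8)T₄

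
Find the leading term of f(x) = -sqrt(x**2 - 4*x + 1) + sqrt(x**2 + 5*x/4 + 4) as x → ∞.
21/8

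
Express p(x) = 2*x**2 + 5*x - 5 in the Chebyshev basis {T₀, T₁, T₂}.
(-4)T₀ + (5)T₁ + T₂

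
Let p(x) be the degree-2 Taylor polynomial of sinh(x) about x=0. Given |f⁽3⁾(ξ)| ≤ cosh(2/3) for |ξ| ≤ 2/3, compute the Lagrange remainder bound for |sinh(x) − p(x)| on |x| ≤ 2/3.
4*cosh(2/3)/81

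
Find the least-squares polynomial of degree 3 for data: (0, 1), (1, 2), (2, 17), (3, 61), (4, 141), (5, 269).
73/63 + (-1597/378)x + (685/252)x² + (191/108)x³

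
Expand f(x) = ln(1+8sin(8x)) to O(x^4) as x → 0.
64*x - 2048*x**2 + 260096*x**3/3 + O(x**4)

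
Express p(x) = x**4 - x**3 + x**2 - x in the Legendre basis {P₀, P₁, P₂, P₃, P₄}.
(8/15)P₀ + (-8/5)P₁ + (26/21)P₂ + (-2/5)P₃ + (8/35)P₄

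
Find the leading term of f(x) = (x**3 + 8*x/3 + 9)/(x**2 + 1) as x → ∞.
x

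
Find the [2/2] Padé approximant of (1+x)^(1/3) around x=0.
(7*x**2/27 + 7*x/6 + 1)/(5*x**2/54 + 5*x/6 + 1)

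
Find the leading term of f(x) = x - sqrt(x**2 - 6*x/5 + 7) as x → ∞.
3/5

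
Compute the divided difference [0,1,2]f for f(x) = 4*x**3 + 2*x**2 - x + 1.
14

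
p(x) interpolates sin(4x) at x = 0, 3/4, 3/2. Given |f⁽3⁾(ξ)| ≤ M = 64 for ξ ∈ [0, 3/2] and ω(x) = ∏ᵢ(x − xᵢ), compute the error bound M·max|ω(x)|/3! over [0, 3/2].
sqrt(3)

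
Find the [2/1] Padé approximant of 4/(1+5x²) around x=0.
4 - 20*x**2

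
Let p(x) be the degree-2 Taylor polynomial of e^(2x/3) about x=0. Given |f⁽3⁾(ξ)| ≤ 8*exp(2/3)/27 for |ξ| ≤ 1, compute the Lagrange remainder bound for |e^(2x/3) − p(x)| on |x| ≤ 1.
4*exp(2/3)/81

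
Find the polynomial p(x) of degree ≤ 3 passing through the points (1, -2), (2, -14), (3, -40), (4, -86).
-x**3 - x**2 - 2*x + 2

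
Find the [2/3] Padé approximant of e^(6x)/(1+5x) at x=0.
(222*x**2/65 + 201*x/65 + 1)/(876*x**3/65 - 759*x**2/65 + 136*x/65 + 1)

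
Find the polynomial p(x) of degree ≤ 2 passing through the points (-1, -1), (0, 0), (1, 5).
2*x**2 + 3*x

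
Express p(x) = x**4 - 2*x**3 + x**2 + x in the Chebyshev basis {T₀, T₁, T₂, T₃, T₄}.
(7/8)T₀ + (-1/2)T₁ + T₂ + (-1/2)T₃ + (1/8)T₄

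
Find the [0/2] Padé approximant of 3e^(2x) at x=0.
3/(2*x**2 - 2*x + 1)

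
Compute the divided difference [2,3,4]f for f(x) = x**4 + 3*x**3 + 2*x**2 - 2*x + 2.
84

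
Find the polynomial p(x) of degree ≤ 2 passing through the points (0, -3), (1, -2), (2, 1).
x**2 - 3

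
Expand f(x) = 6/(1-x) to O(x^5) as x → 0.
6 + 6*x + 6*x**2 + 6*x**3 + 6*x**4 + O(x**5)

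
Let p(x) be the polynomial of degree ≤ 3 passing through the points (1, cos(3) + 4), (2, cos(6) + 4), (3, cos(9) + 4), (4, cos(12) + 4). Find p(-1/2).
-189*cos(6)/16 + 135*cos(9)/16 + 105*cos(3)/16 - 35*cos(12)/16 + 4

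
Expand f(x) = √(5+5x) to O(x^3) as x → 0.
sqrt(5) + sqrt(5)*x/2 - sqrt(5)*x**2/8 + O(x**3)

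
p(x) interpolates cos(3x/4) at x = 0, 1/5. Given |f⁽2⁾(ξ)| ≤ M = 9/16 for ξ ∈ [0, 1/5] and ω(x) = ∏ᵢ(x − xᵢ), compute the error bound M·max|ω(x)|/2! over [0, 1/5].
9/3200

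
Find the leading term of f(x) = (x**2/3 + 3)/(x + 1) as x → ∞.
x/3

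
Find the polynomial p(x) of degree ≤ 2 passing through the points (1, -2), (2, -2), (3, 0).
x**2 - 3*x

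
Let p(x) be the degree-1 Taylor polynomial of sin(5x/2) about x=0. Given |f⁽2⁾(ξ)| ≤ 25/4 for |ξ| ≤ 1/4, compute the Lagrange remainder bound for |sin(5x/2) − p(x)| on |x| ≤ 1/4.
25/128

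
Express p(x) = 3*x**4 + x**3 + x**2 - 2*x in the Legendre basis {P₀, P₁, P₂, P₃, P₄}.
(14/15)P₀ + (-7/5)P₁ + (50/21)P₂ + (2/5)P₃ + (24/35)P₄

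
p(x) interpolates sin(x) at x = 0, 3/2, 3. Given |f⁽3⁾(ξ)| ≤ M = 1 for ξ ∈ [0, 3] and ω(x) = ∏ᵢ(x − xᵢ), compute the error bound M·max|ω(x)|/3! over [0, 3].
sqrt(3)/8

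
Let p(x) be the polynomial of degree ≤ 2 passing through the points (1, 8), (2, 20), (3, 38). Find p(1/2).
17/4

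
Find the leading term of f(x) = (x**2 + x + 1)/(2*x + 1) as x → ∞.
x/2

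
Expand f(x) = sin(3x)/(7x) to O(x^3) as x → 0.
3/7 - 9*x**2/14 + O(x**3)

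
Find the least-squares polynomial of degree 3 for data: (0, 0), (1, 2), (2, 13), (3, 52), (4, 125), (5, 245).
37/126 + (-1345/756)x + (131/252)x² + (52/27)x³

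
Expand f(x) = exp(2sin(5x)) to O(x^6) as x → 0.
1 + 10*x + 50*x**2 + 125*x**3 - 14375*x**5/12 + O(x**6)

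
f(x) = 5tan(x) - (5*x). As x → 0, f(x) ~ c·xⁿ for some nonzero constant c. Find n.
3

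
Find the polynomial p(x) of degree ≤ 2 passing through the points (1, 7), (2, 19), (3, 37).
3*x**2 + 3*x + 1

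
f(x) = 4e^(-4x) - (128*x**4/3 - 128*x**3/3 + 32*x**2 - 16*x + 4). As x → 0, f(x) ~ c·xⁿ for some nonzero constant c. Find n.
5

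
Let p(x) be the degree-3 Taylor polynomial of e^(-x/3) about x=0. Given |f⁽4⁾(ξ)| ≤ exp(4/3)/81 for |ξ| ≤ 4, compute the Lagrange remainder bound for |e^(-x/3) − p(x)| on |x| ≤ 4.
32*exp(4/3)/243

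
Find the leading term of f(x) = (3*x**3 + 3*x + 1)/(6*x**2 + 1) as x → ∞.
x/2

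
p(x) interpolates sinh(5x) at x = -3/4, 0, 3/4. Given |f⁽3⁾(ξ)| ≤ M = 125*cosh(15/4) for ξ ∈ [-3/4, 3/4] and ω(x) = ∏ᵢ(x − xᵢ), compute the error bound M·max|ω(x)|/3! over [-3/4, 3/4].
125*sqrt(3)*cosh(15/4)/64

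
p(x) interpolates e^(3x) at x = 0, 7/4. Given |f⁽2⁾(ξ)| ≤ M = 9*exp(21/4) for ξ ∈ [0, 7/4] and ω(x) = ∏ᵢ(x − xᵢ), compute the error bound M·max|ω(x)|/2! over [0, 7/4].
441*exp(21/4)/128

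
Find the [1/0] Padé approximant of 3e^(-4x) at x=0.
3 - 12*x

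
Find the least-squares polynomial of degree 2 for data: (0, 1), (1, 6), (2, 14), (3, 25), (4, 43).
47/35 + (141/70)x + (29/14)x²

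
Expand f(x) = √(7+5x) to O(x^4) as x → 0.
sqrt(7) + 5*sqrt(7)*x/14 - 25*sqrt(7)*x**2/392 + 125*sqrt(7)*x**3/5488 + O(x**4)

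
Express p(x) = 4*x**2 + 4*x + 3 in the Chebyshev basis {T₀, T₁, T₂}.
(5)T₀ + (4)T₁ + (2)T₂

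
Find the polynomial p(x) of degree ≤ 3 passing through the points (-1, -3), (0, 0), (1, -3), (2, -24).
-2*x**3 - 3*x**2 + 2*x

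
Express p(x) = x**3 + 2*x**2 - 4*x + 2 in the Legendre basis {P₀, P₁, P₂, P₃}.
(8/3)P₀ + (-17/5)P₁ + (4/3)P₂ + (2/5)P₃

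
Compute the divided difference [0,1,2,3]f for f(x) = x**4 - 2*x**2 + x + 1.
6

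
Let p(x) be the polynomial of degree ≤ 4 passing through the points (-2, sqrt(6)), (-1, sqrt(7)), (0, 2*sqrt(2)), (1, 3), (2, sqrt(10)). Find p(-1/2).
-15/32 - 5*sqrt(6)/128 + 3*sqrt(10)/128 + 15*sqrt(7)/32 + 45*sqrt(2)/32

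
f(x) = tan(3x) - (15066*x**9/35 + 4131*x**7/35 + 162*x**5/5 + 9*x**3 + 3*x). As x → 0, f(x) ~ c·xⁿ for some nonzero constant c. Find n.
11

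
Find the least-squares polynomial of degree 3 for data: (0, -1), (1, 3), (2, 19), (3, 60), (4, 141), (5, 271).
-8/9 + (593/378)x + (-5/63)x² + (115/54)x³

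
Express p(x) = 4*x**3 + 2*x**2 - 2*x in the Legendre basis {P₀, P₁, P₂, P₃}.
(2/3)P₀ + (2/5)P₁ + (4/3)P₂ + (8/5)P₃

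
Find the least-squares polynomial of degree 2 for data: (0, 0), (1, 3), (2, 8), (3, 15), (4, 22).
-6/35 + (96/35)x + (5/7)x²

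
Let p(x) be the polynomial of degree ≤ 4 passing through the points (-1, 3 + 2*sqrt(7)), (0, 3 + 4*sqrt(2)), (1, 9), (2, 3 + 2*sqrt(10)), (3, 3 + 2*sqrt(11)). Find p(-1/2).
-9/32 - 5*sqrt(11)/64 + 7*sqrt(10)/16 + 35*sqrt(7)/64 + 35*sqrt(2)/8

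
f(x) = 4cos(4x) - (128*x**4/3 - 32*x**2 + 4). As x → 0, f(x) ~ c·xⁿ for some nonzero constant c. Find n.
6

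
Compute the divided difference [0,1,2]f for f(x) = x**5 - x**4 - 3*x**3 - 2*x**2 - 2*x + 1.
-3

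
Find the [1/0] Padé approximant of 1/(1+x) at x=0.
1 - x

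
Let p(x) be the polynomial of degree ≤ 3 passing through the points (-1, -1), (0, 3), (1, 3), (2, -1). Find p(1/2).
7/2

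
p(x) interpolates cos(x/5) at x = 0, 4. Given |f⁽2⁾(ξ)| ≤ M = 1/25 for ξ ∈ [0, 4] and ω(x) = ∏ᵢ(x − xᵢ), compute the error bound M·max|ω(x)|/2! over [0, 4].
2/25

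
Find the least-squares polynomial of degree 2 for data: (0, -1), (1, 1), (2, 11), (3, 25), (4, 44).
-48/35 + (19/35)x + (19/7)x²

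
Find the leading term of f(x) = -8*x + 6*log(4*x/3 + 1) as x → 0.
-16*x**2/3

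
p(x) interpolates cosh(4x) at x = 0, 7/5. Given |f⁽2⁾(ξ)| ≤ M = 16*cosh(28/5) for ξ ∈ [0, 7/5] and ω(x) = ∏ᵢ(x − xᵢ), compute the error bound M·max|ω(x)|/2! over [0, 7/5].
98*cosh(28/5)/25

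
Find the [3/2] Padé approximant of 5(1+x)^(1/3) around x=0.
(7*x**3/81 + 7*x**2/3 + 7*x + 5)/(2*x**2/9 + 16*x/15 + 1)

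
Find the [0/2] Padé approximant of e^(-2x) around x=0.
1/(2*x**2 + 2*x + 1)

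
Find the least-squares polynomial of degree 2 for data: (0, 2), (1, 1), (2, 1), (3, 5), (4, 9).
2 + (-11/5)x + x²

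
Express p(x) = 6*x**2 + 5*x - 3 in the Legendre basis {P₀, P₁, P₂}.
-P₀ + (5)P₁ + (4)P₂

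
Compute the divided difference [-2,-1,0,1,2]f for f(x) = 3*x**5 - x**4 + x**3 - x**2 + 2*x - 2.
-1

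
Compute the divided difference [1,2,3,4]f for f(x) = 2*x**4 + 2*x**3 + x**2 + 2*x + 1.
22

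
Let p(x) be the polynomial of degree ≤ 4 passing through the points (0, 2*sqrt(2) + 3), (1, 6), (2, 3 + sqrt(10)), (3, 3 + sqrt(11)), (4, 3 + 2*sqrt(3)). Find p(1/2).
-35*sqrt(10)/64 - 5*sqrt(3)/64 + 7*sqrt(11)/32 + 35*sqrt(2)/64 + 201/32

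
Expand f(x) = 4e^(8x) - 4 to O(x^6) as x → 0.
32*x + 128*x**2 + 1024*x**3/3 + 2048*x**4/3 + 16384*x**5/15 + O(x**6)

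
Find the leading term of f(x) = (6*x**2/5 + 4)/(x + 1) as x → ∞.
6*x/5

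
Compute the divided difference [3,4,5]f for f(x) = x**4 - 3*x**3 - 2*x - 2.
61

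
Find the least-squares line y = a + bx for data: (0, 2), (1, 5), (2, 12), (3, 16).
a = 7/5, b = 49/10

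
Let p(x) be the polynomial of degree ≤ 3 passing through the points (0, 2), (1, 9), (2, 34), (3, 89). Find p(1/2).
4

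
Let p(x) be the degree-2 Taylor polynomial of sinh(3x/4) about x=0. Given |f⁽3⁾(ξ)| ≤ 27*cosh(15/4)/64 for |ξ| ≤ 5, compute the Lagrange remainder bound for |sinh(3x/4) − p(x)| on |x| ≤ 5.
1125*cosh(15/4)/128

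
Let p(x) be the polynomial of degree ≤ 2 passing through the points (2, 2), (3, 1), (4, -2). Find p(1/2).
-1/4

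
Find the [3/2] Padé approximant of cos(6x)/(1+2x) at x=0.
(198*x**3/7 - 99*x**2/7 - 2*x + 1)/(1 - x**2/7)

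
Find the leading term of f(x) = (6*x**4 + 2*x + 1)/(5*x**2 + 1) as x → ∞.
6*x**2/5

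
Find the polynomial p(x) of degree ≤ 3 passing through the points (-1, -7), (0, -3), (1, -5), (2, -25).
-2*x**3 - 3*x**2 + 3*x - 3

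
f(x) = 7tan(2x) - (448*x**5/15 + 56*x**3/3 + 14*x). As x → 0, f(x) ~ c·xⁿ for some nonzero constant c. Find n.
7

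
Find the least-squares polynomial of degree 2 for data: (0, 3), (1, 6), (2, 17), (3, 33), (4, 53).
18/7 + (109/70)x + (39/14)x²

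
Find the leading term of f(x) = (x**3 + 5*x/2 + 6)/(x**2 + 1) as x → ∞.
x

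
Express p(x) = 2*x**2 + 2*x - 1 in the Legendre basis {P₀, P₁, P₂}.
(-1/3)P₀ + (2)P₁ + (4/3)P₂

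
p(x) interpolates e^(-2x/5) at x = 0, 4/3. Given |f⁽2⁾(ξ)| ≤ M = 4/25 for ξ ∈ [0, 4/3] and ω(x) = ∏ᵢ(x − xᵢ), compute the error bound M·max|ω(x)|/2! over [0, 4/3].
8/225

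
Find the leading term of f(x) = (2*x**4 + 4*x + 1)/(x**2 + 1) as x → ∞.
2*x**2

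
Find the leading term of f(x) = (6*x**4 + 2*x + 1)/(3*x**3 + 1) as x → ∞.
2*x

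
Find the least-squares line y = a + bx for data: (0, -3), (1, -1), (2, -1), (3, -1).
a = -12/5, b = 3/5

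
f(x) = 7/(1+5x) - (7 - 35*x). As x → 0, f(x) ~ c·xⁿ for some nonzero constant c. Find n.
2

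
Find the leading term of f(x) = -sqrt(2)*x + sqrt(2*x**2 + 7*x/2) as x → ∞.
7*sqrt(2)/8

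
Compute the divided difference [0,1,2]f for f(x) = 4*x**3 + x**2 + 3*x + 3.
13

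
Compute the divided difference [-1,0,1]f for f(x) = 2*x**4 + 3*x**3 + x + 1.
2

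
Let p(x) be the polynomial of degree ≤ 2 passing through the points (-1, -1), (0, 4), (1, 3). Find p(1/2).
17/4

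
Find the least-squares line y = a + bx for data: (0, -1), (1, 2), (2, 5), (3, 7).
a = -4/5, b = 27/10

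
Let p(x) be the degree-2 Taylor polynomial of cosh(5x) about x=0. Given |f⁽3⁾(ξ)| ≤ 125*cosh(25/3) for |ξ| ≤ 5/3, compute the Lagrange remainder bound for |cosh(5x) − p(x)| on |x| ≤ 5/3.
15625*cosh(25/3)/162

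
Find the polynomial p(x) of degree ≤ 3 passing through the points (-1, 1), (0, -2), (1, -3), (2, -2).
x**2 - 2*x - 2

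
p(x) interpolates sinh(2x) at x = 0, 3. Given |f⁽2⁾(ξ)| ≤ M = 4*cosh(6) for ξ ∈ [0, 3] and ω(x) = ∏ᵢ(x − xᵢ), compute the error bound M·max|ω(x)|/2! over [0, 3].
9*cosh(6)/2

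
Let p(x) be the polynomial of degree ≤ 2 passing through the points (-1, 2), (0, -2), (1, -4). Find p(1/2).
-13/4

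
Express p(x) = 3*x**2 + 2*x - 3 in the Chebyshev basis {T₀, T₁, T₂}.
(-3/2)T₀ + (2)T₁ + (3/2)T₂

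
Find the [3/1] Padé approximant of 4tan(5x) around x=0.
500*x**3/3 + 20*x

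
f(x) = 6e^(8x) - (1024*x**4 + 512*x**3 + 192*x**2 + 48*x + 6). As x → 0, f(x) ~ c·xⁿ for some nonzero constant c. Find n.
5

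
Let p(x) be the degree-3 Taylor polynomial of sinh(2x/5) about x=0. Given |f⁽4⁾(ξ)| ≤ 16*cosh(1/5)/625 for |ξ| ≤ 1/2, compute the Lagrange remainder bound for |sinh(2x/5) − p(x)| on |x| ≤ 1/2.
cosh(1/5)/15000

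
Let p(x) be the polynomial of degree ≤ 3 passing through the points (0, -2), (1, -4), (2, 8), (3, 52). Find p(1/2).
-29/8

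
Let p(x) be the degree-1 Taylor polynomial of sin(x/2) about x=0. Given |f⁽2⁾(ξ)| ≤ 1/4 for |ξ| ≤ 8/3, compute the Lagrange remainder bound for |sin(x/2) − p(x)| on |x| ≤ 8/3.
8/9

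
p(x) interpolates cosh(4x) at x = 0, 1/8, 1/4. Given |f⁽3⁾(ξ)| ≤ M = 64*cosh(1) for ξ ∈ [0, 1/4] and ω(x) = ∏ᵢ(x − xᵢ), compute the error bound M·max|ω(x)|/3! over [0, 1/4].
sqrt(3)*cosh(1)/216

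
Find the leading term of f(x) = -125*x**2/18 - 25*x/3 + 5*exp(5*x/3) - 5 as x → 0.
625*x**3/162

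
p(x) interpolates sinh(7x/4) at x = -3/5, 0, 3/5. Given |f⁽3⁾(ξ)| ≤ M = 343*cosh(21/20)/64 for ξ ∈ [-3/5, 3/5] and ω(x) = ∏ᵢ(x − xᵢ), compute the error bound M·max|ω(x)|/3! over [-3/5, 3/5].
343*sqrt(3)*cosh(21/20)/8000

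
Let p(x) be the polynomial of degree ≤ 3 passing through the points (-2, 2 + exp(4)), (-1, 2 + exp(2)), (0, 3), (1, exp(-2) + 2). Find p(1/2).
(5 + (-5*exp(2) + 47 + exp(4))*exp(2))*exp(-2)/16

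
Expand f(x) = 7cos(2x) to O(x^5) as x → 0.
7 - 14*x**2 + 14*x**4/3 + O(x**5)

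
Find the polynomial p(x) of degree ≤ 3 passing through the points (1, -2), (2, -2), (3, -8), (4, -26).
-x**3 + 3*x**2 - 2*x - 2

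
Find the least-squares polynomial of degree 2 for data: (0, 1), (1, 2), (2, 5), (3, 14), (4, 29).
51/35 + (-102/35)x + (17/7)x²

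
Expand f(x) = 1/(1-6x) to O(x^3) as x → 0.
1 + 6*x + 36*x**2 + O(x**3)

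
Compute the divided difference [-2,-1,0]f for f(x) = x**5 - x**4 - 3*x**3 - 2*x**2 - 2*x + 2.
-15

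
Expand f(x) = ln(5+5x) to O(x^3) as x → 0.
log(5) + x - x**2/2 + O(x**3)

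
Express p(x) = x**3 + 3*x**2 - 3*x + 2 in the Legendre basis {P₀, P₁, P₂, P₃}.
(3)P₀ + (-12/5)P₁ + (2)P₂ + (2/5)P₃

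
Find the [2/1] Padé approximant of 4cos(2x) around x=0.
4 - 8*x**2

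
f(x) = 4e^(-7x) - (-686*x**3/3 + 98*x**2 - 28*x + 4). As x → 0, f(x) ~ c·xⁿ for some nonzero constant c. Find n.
4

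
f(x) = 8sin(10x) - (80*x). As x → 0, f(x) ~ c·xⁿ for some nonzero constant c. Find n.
3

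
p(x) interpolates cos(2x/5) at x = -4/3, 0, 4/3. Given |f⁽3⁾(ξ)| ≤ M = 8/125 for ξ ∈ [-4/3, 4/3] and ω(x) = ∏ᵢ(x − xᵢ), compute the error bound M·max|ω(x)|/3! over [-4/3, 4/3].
512*sqrt(3)/91125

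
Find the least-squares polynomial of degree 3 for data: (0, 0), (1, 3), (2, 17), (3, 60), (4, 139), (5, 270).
19/126 + (-25/108)x + (95/252)x² + (113/54)x³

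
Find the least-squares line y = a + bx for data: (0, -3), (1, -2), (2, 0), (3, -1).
a = -27/10, b = 4/5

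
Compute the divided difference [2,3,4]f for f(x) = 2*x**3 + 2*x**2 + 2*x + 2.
20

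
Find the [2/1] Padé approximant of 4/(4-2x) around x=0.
1/(1 - x/2)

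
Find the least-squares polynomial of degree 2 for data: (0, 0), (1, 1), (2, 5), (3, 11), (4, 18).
-1/5 + (3/5)x + x²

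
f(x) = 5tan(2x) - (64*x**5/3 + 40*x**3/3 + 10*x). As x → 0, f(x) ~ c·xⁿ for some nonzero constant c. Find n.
7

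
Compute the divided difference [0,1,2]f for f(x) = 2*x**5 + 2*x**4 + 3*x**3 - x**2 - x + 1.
52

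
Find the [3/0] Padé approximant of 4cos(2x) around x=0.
4 - 8*x**2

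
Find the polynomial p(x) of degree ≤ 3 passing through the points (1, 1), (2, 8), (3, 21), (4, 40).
3*x**2 - 2*x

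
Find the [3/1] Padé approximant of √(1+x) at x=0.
(-x**3/64 + 3*x**2/16 + 9*x/8 + 1)/(5*x/8 + 1)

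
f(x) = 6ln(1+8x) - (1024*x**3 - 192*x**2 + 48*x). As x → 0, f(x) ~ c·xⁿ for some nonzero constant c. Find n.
4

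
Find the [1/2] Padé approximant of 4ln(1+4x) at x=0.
16*x/(-4*x**2/3 + 2*x + 1)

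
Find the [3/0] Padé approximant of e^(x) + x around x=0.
x**3/6 + x**2/2 + 2*x + 1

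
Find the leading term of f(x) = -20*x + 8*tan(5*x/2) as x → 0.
125*x**3/3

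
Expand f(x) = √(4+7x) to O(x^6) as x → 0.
2 + 7*x/4 - 49*x**2/64 + 343*x**3/512 - 12005*x**4/16384 + 117649*x**5/131072 + O(x**6)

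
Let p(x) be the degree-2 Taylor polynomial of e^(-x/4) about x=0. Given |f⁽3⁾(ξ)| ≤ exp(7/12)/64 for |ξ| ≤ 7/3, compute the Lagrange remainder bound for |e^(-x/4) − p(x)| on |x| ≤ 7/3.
343*exp(7/12)/10368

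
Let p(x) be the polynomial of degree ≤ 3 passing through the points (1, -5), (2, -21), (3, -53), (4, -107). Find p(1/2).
-9/8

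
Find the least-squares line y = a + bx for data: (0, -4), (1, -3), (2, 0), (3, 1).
a = -21/5, b = 9/5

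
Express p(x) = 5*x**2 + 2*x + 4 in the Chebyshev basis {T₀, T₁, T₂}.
(13/2)T₀ + (2)T₁ + (5/2)T₂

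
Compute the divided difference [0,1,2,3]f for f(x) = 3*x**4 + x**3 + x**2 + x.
19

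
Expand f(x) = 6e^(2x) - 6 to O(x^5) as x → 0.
12*x + 12*x**2 + 8*x**3 + 4*x**4 + O(x**5)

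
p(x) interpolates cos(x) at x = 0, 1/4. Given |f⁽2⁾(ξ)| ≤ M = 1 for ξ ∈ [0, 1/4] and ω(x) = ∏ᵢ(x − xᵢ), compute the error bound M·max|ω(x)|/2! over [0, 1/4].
1/128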